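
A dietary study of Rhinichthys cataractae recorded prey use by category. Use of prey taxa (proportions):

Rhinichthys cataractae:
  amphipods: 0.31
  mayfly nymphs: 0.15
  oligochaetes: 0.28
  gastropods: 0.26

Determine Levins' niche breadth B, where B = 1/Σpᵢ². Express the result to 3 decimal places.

Σpᵢ² = 0.31² + 0.15² + 0.28² + 0.26² = 0.0961 + 0.0225 + 0.0784 + 0.0676 = 0.2646
B = 1 / 0.2646 = 3.77929

3.779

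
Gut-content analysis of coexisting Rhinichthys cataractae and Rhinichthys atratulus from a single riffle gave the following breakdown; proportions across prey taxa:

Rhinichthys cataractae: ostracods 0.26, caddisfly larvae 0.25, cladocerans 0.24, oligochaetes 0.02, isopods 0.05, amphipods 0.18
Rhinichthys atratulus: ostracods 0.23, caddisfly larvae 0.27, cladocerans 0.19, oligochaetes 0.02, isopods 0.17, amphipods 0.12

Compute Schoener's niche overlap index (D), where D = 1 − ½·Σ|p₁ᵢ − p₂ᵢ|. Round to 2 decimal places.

0.86

Σ|p₁ᵢ − p₂ᵢ| = 0.03 + 0.02 + 0.05 + 0.00 + 0.12 + 0.06 = 0.28
D = 1 − ½ × 0.28 = 1 − 0.140 = 0.8600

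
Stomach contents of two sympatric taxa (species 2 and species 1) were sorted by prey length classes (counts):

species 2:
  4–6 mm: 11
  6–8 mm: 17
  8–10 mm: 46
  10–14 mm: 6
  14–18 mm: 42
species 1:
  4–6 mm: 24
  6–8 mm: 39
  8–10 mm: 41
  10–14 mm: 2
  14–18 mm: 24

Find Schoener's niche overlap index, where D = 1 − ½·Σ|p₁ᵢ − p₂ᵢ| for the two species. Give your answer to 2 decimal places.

Proportions for species 2 (n=122): 11/122=0.0902, 17/122=0.1393, 46/122=0.3770, 6/122=0.0492, 42/122=0.3443
Proportions for species 1 (n=130): 24/130=0.1846, 39/130=0.3000, 41/130=0.3154, 2/130=0.0154, 24/130=0.1846
Σ|p₁ᵢ − p₂ᵢ| = 0.0944 + 0.1607 + 0.0616 + 0.0338 + 0.1597 = 0.5102
D = 1 − ½ × 0.5102 = 1 − 0.25510 = 0.74490

0.74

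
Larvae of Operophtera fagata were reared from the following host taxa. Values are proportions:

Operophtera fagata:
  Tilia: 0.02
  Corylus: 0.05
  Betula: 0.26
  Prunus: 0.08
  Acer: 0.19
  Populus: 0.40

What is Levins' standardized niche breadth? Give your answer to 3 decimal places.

0.533

Σpᵢ² = 0.02² + 0.05² + 0.26² + 0.08² + 0.19² + 0.40² = 0.0004 + 0.0025 + 0.0676 + 0.0064 + 0.0361 + 0.1600 = 0.2730
B = 1 / 0.2730 = 3.66300
Bₛ = (B − 1)/(n − 1) = (3.66300 − 1)/(6 − 1) = 2.66300/5 = 0.53260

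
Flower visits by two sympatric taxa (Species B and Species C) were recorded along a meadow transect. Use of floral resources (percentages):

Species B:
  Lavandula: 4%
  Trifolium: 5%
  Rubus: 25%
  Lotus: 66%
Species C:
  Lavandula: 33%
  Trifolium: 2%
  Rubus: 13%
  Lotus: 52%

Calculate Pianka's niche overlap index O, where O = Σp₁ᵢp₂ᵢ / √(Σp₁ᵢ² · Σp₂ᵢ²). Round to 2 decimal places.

0.87

Convert percentages to proportions (divide by 100).
Σ p₁ᵢp₂ᵢ = 0.0132 + 0.0010 + 0.0325 + 0.3432 = 0.3899
Σp_1ᵢ² = 0.04² + 0.05² + 0.25² + 0.66² = 0.0016 + 0.0025 + 0.0625 + 0.4356 = 0.5022
Σp_2ᵢ² = 0.33² + 0.02² + 0.13² + 0.52² = 0.1089 + 0.0004 + 0.0169 + 0.2704 = 0.3966
O = 0.3899 / √(0.5022 × 0.3966) = 0.3899 / 0.44629 = 0.8736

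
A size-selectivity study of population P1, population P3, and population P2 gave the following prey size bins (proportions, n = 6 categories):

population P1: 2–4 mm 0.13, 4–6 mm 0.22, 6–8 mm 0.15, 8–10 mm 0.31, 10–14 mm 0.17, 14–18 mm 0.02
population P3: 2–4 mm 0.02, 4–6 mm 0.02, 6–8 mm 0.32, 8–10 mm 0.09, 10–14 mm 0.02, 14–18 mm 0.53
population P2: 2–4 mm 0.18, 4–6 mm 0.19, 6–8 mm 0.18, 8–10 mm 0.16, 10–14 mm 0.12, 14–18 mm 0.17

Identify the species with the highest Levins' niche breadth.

Σp_P1ᵢ² = 0.13² + 0.22² + 0.15² + 0.31² + 0.17² + 0.02² = 0.0169 + 0.0484 + 0.0225 + 0.0961 + 0.0289 + 0.0004 = 0.2132
B_P1 = 1 / 0.2132 = 4.6904
Σp_P3ᵢ² = 0.02² + 0.02² + 0.32² + 0.09² + 0.02² + 0.53² = 0.0004 + 0.0004 + 0.1024 + 0.0081 + 0.0004 + 0.2809 = 0.3926
B_P3 = 1 / 0.3926 = 2.5471
Σp_P2ᵢ² = 0.18² + 0.19² + 0.18² + 0.16² + 0.12² + 0.17² = 0.0324 + 0.0361 + 0.0324 + 0.0256 + 0.0144 + 0.0289 = 0.1698
B_P2 = 1 / 0.1698 = 5.8893
Highest B → broadest niche (most generalist): population P2 (B = 5.89).

population P2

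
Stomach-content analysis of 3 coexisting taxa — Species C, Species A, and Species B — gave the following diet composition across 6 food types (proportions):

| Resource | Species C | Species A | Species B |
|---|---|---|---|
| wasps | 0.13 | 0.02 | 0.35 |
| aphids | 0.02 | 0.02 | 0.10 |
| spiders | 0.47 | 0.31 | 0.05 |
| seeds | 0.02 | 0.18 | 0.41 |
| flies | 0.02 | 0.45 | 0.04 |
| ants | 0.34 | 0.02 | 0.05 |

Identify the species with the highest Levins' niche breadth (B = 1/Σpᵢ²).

Σp_Cᵢ² = 0.13² + 0.02² + 0.47² + 0.02² + 0.02² + 0.34² = 0.0169 + 0.0004 + 0.2209 + 0.0004 + 0.0004 + 0.1156 = 0.3546
B_C = 1 / 0.3546 = 2.8201
Σp_Aᵢ² = 0.02² + 0.02² + 0.31² + 0.18² + 0.45² + 0.02² = 0.0004 + 0.0004 + 0.0961 + 0.0324 + 0.2025 + 0.0004 = 0.3322
B_A = 1 / 0.3322 = 3.0102
Σp_Bᵢ² = 0.35² + 0.10² + 0.05² + 0.41² + 0.04² + 0.05² = 0.1225 + 0.0100 + 0.0025 + 0.1681 + 0.0016 + 0.0025 = 0.3072
B_B = 1 / 0.3072 = 3.2552
Highest B → broadest niche (most generalist): Species B (B = 3.26).

Species B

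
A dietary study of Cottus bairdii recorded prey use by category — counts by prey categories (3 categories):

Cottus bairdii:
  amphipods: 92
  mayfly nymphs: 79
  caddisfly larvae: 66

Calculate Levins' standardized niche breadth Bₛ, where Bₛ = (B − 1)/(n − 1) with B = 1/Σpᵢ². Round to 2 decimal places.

Proportions for Cottus bairdii (n=237): 92/237=0.3882, 79/237=0.3333, 66/237=0.2785
Σpᵢ² = 0.3882² + 0.3333² + 0.2785² = 0.150699 + 0.111089 + 0.077562 = 0.339350
B = 1 / 0.339350 = 2.9468
Bₛ = (B − 1)/(n − 1) = (2.9468 − 1)/(3 − 1) = 1.9468/2 = 0.9734

0.97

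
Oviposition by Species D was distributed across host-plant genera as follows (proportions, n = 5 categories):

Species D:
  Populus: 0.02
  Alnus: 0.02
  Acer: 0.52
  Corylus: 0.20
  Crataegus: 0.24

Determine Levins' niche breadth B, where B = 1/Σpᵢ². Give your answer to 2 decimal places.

Σpᵢ² = 0.02² + 0.02² + 0.52² + 0.20² + 0.24² = 0.0004 + 0.0004 + 0.2704 + 0.0400 + 0.0576 = 0.3688
B = 1 / 0.3688 = 2.7115

2.71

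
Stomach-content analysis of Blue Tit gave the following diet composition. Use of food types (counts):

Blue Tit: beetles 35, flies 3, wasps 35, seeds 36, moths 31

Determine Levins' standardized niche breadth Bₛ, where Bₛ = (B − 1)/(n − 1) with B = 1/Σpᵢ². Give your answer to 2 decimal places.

Proportions for Blue Tit (n=140): 35/140=0.2500, 3/140=0.0214, 35/140=0.2500, 36/140=0.2571, 31/140=0.2214
Σpᵢ² = 0.2500² + 0.0214² + 0.2500² + 0.2571² + 0.2214² = 0.062500 + 0.000458 + 0.062500 + 0.066100 + 0.049018 = 0.240576
B = 1 / 0.240576 = 4.1567
Bₛ = (B − 1)/(n − 1) = (4.1567 − 1)/(5 − 1) = 3.1567/4 = 0.7892

0.79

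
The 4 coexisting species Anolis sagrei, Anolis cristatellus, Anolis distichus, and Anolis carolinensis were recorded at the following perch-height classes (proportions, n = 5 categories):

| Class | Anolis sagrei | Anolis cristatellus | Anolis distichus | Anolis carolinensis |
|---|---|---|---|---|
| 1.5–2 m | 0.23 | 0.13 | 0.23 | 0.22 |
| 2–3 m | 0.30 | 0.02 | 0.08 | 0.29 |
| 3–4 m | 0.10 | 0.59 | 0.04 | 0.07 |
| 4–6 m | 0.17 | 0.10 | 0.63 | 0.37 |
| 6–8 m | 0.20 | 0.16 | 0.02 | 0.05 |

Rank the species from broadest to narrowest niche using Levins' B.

Σp_sagrᵢ² = 0.23² + 0.30² + 0.10² + 0.17² + 0.20² = 0.0529 + 0.0900 + 0.0100 + 0.0289 + 0.0400 = 0.2218
B_sagr = 1 / 0.2218 = 4.5086
Σp_crisᵢ² = 0.13² + 0.02² + 0.59² + 0.10² + 0.16² = 0.0169 + 0.0004 + 0.3481 + 0.0100 + 0.0256 = 0.4010
B_cris = 1 / 0.4010 = 2.4938
Σp_distᵢ² = 0.23² + 0.08² + 0.04² + 0.63² + 0.02² = 0.0529 + 0.0064 + 0.0016 + 0.3969 + 0.0004 = 0.4582
B_dist = 1 / 0.4582 = 2.1825
Σp_caroᵢ² = 0.22² + 0.29² + 0.07² + 0.37² + 0.05² = 0.0484 + 0.0841 + 0.0049 + 0.1369 + 0.0025 = 0.2768
B_caro = 1 / 0.2768 = 3.6127
Ranking by B (broadest → narrowest): Anolis sagrei (4.51) > Anolis carolinensis (3.61) > Anolis cristatellus (2.49) > Anolis distichus (2.18)

Anolis sagrei > Anolis carolinensis > Anolis cristatellus > Anolis distichus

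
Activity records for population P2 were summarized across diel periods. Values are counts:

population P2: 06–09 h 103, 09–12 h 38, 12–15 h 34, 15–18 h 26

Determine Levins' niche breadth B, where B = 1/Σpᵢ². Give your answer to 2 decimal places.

2.91

Proportions for population P2 (n=201): 103/201=0.5124, 38/201=0.1891, 34/201=0.1692, 26/201=0.1294
Σpᵢ² = 0.5124² + 0.1891² + 0.1692² + 0.1294² = 0.262554 + 0.035759 + 0.028629 + 0.016744 = 0.343686
B = 1 / 0.343686 = 2.9096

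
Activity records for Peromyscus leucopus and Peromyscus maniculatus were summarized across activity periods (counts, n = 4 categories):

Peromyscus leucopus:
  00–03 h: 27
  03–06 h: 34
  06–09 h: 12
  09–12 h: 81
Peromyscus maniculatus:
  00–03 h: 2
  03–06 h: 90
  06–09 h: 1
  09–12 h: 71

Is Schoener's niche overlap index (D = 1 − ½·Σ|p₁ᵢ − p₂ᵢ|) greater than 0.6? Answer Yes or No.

Proportions for Peromyscus leucopus (n=154): 27/154=0.1753, 34/154=0.2208, 12/154=0.0779, 81/154=0.5260
Proportions for Peromyscus maniculatus (n=164): 2/164=0.0122, 90/164=0.5488, 1/164=0.0061, 71/164=0.4329
Σ|p₁ᵢ − p₂ᵢ| = 0.1631 + 0.3280 + 0.0718 + 0.0931 = 0.6560
D = 1 − ½ × 0.6560 = 1 − 0.32800 = 0.67200
D = 0.67200 > 0.6 → Yes.

Yes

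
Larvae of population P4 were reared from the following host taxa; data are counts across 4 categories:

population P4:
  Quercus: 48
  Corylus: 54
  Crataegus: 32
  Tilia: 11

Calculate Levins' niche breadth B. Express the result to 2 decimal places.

Proportions for population P4 (n=145): 48/145=0.3310, 54/145=0.3724, 32/145=0.2207, 11/145=0.0759
Σpᵢ² = 0.3310² + 0.3724² + 0.2207² + 0.0759² = 0.109561 + 0.138682 + 0.048708 + 0.005761 = 0.302712
B = 1 / 0.302712 = 3.3035

3.30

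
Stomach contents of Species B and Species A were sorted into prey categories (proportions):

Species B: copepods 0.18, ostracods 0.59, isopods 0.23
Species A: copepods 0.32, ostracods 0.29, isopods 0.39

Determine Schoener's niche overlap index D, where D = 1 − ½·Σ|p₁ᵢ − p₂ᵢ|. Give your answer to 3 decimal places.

Σ|p₁ᵢ − p₂ᵢ| = 0.14 + 0.30 + 0.16 = 0.60
D = 1 − ½ × 0.60 = 1 − 0.300 = 0.70000

0.700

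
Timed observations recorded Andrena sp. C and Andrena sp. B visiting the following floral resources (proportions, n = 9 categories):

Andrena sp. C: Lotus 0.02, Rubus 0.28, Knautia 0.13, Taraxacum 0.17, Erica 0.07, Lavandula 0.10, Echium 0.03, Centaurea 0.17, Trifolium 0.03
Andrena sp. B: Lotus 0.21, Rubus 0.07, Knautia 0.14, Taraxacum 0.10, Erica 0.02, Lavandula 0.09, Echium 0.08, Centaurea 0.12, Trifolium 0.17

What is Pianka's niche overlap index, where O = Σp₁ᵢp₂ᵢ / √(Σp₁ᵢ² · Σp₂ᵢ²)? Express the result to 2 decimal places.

0.64

Σ p₁ᵢp₂ᵢ = 0.0042 + 0.0196 + 0.0182 + 0.0170 + 0.0014 + 0.0090 + 0.0024 + 0.0204 + 0.0051 = 0.0973
Σp_1ᵢ² = 0.02² + 0.28² + 0.13² + 0.17² + 0.07² + 0.10² + 0.03² + 0.17² + 0.03² = 0.0004 + 0.0784 + 0.0169 + 0.0289 + 0.0049 + 0.0100 + 0.0009 + 0.0289 + 0.0009 = 0.1702
Σp_2ᵢ² = 0.21² + 0.07² + 0.14² + 0.10² + 0.02² + 0.09² + 0.08² + 0.12² + 0.17² = 0.0441 + 0.0049 + 0.0196 + 0.0100 + 0.0004 + 0.0081 + 0.0064 + 0.0144 + 0.0289 = 0.1368
O = 0.0973 / √(0.1702 × 0.1368) = 0.0973 / 0.15259 = 0.6377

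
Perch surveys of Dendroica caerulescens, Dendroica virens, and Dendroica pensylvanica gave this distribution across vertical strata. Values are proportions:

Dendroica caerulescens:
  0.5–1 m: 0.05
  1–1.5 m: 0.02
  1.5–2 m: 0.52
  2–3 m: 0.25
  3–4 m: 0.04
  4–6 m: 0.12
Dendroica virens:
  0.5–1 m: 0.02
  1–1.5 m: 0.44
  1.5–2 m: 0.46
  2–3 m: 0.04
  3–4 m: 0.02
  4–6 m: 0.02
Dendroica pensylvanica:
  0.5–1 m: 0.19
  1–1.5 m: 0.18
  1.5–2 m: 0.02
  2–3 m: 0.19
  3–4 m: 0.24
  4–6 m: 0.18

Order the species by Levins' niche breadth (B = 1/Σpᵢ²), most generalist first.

Σp_caerᵢ² = 0.05² + 0.02² + 0.52² + 0.25² + 0.04² + 0.12² = 0.0025 + 0.0004 + 0.2704 + 0.0625 + 0.0016 + 0.0144 = 0.3518
B_caer = 1 / 0.3518 = 2.8425
Σp_vireᵢ² = 0.02² + 0.44² + 0.46² + 0.04² + 0.02² + 0.02² = 0.0004 + 0.1936 + 0.2116 + 0.0016 + 0.0004 + 0.0004 = 0.4080
B_vire = 1 / 0.4080 = 2.4510
Σp_pensᵢ² = 0.19² + 0.18² + 0.02² + 0.19² + 0.24² + 0.18² = 0.0361 + 0.0324 + 0.0004 + 0.0361 + 0.0576 + 0.0324 = 0.1950
B_pens = 1 / 0.1950 = 5.1282
Ranking by B (broadest → narrowest): Dendroica pensylvanica (5.13) > Dendroica caerulescens (2.84) > Dendroica virens (2.45)

Dendroica pensylvanica > Dendroica caerulescens > Dendroica virens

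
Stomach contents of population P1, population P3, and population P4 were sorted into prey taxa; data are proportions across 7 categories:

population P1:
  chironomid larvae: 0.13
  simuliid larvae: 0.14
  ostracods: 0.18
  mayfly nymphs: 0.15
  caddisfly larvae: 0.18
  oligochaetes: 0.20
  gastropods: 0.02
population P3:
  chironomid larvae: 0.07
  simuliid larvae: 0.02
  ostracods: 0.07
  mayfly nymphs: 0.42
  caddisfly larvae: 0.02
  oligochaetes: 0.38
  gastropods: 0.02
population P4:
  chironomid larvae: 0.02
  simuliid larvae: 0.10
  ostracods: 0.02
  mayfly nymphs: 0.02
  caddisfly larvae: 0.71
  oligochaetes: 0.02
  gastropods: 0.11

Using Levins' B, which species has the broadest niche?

Σp_P1ᵢ² = 0.13² + 0.14² + 0.18² + 0.15² + 0.18² + 0.20² + 0.02² = 0.0169 + 0.0196 + 0.0324 + 0.0225 + 0.0324 + 0.0400 + 0.0004 = 0.1642
B_P1 = 1 / 0.1642 = 6.0901
Σp_P3ᵢ² = 0.07² + 0.02² + 0.07² + 0.42² + 0.02² + 0.38² + 0.02² = 0.0049 + 0.0004 + 0.0049 + 0.1764 + 0.0004 + 0.1444 + 0.0004 = 0.3318
B_P3 = 1 / 0.3318 = 3.0139
Σp_P4ᵢ² = 0.02² + 0.10² + 0.02² + 0.02² + 0.71² + 0.02² + 0.11² = 0.0004 + 0.0100 + 0.0004 + 0.0004 + 0.5041 + 0.0004 + 0.0121 = 0.5278
B_P4 = 1 / 0.5278 = 1.8947
Highest B → broadest niche (most generalist): population P1 (B = 6.09).

population P1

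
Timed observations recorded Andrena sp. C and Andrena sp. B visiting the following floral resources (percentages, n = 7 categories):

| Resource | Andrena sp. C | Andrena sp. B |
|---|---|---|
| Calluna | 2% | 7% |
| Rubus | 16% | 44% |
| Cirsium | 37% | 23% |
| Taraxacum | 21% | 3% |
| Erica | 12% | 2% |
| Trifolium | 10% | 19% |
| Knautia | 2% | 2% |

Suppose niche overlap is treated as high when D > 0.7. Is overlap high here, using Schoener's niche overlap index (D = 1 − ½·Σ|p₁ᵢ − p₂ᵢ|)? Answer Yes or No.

Convert percentages to proportions (divide by 100).
Σ|p₁ᵢ − p₂ᵢ| = 0.05 + 0.28 + 0.14 + 0.18 + 0.10 + 0.09 + 0.00 = 0.84
D = 1 − ½ × 0.84 = 1 − 0.420 = 0.5800
D = 0.5800 < 0.7 → No.

No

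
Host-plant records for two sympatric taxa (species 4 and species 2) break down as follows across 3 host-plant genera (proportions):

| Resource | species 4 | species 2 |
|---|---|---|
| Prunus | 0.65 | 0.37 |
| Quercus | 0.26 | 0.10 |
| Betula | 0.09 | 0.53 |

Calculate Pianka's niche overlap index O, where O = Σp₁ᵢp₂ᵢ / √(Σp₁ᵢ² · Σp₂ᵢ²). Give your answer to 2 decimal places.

0.68

Σ p₁ᵢp₂ᵢ = 0.2405 + 0.0260 + 0.0477 = 0.3142
Σp_1ᵢ² = 0.65² + 0.26² + 0.09² = 0.4225 + 0.0676 + 0.0081 = 0.4982
Σp_2ᵢ² = 0.37² + 0.10² + 0.53² = 0.1369 + 0.0100 + 0.2809 = 0.4278
O = 0.3142 / √(0.4982 × 0.4278) = 0.3142 / 0.46166 = 0.6806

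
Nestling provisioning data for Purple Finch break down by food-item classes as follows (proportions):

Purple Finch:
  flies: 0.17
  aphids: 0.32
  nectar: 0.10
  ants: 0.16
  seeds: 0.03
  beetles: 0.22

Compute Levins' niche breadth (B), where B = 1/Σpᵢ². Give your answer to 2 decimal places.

Σpᵢ² = 0.17² + 0.32² + 0.10² + 0.16² + 0.03² + 0.22² = 0.0289 + 0.1024 + 0.0100 + 0.0256 + 0.0009 + 0.0484 = 0.2162
B = 1 / 0.2162 = 4.6253

4.63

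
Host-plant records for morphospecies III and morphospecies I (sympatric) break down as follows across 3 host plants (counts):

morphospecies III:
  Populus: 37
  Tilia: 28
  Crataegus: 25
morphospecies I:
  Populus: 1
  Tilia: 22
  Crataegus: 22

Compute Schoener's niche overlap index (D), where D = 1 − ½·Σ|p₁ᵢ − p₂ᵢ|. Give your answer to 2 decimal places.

0.61

Proportions for morphospecies III (n=90): 37/90=0.4111, 28/90=0.3111, 25/90=0.2778
Proportions for morphospecies I (n=45): 1/45=0.0222, 22/45=0.4889, 22/45=0.4889
Σ|p₁ᵢ − p₂ᵢ| = 0.3889 + 0.1778 + 0.2111 = 0.7778
D = 1 − ½ × 0.7778 = 1 − 0.38890 = 0.61110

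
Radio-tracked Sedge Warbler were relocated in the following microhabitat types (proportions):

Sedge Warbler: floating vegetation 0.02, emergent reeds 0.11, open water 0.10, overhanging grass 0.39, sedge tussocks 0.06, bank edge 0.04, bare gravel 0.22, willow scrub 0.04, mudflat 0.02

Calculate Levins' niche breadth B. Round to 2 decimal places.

Σpᵢ² = 0.02² + 0.11² + 0.10² + 0.39² + 0.06² + 0.04² + 0.22² + 0.04² + 0.02² = 0.0004 + 0.0121 + 0.0100 + 0.1521 + 0.0036 + 0.0016 + 0.0484 + 0.0016 + 0.0004 = 0.2302
B = 1 / 0.2302 = 4.3440

4.34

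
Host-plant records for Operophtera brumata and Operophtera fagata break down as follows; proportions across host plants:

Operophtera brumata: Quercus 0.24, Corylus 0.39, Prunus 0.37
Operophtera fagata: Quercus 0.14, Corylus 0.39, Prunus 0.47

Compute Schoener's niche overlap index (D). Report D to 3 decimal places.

0.900

Σ|p₁ᵢ − p₂ᵢ| = 0.10 + 0.00 + 0.10 = 0.20
D = 1 − ½ × 0.20 = 1 − 0.100 = 0.90000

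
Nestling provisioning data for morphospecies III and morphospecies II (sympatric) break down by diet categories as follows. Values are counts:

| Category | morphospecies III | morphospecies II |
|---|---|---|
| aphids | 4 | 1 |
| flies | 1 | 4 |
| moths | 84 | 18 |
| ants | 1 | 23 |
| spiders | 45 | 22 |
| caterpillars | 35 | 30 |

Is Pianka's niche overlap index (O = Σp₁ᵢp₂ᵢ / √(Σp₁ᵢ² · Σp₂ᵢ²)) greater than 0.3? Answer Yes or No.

Yes

Proportions for morphospecies III (n=170): 4/170=0.0235, 1/170=0.0059, 84/170=0.4941, 1/170=0.0059, 45/170=0.2647, 35/170=0.2059
Proportions for morphospecies II (n=98): 1/98=0.0102, 4/98=0.0408, 18/98=0.1837, 23/98=0.2347, 22/98=0.2245, 30/98=0.3061
Σ p₁ᵢp₂ᵢ = 0.000240 + 0.000241 + 0.090766 + 0.001385 + 0.059425 + 0.063026 = 0.215083
Σp_1ᵢ² = 0.0235² + 0.0059² + 0.4941² + 0.0059² + 0.2647² + 0.2059² = 0.000552 + 0.000035 + 0.244135 + 0.000035 + 0.070066 + 0.042395 = 0.357218
Σp_2ᵢ² = 0.0102² + 0.0408² + 0.1837² + 0.2347² + 0.2245² + 0.3061² = 0.000104 + 0.001665 + 0.033746 + 0.055084 + 0.050400 + 0.093697 = 0.234696
O = 0.215083 / √(0.357218 × 0.234696) = 0.215083 / 0.2895473 = 0.7428
O = 0.7428 > 0.3 → Yes.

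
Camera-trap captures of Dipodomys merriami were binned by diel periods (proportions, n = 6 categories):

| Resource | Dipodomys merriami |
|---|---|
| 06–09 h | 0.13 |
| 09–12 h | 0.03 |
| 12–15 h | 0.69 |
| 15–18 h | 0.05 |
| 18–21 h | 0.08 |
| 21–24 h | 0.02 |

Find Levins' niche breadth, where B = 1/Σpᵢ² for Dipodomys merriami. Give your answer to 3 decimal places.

Σpᵢ² = 0.13² + 0.03² + 0.69² + 0.05² + 0.08² + 0.02² = 0.0169 + 0.0009 + 0.4761 + 0.0025 + 0.0064 + 0.0004 = 0.5032
B = 1 / 0.5032 = 1.98728

1.987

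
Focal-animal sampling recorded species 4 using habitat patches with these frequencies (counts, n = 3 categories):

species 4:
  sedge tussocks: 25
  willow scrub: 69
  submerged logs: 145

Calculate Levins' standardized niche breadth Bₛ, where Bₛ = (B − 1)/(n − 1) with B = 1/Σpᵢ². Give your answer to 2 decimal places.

Proportions for species 4 (n=239): 25/239=0.1046, 69/239=0.2887, 145/239=0.6067
Σpᵢ² = 0.1046² + 0.2887² + 0.6067² = 0.010941 + 0.083348 + 0.368085 = 0.462374
B = 1 / 0.462374 = 2.1628
Bₛ = (B − 1)/(n − 1) = (2.1628 − 1)/(3 − 1) = 1.1628/2 = 0.5814

0.58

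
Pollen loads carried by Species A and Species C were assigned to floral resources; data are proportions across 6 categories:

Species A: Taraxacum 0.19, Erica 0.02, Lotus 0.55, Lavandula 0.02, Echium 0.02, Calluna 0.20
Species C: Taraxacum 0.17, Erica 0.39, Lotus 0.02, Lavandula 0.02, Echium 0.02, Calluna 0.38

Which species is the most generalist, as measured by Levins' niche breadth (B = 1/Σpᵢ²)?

Σp_Aᵢ² = 0.19² + 0.02² + 0.55² + 0.02² + 0.02² + 0.20² = 0.0361 + 0.0004 + 0.3025 + 0.0004 + 0.0004 + 0.0400 = 0.3798
B_A = 1 / 0.3798 = 2.6330
Σp_Cᵢ² = 0.17² + 0.39² + 0.02² + 0.02² + 0.02² + 0.38² = 0.0289 + 0.1521 + 0.0004 + 0.0004 + 0.0004 + 0.1444 = 0.3266
B_C = 1 / 0.3266 = 3.0618
Highest B → broadest niche (most generalist): Species C (B = 3.06).

Species C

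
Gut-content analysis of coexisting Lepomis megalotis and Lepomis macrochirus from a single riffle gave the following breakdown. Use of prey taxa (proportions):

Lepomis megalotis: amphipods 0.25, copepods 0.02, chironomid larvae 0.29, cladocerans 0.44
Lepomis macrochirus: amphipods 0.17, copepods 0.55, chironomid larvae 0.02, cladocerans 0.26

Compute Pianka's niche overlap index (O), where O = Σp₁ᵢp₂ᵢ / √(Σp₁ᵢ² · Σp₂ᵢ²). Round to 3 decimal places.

Σ p₁ᵢp₂ᵢ = 0.0425 + 0.0110 + 0.0058 + 0.1144 = 0.1737
Σp_1ᵢ² = 0.25² + 0.02² + 0.29² + 0.44² = 0.0625 + 0.0004 + 0.0841 + 0.1936 = 0.3406
Σp_2ᵢ² = 0.17² + 0.55² + 0.02² + 0.26² = 0.0289 + 0.3025 + 0.0004 + 0.0676 = 0.3994
O = 0.1737 / √(0.3406 × 0.3994) = 0.1737 / 0.368830 = 0.47095

0.471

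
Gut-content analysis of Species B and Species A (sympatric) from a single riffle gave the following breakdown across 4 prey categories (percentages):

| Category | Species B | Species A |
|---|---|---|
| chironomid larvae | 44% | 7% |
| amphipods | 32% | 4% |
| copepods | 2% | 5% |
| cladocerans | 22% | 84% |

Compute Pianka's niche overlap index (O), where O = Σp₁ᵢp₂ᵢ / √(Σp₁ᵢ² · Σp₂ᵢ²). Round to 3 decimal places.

0.462

Convert percentages to proportions (divide by 100).
Σ p₁ᵢp₂ᵢ = 0.0308 + 0.0128 + 0.0010 + 0.1848 = 0.2294
Σp_1ᵢ² = 0.44² + 0.32² + 0.02² + 0.22² = 0.1936 + 0.1024 + 0.0004 + 0.0484 = 0.3448
Σp_2ᵢ² = 0.07² + 0.04² + 0.05² + 0.84² = 0.0049 + 0.0016 + 0.0025 + 0.7056 = 0.7146
O = 0.2294 / √(0.3448 × 0.7146) = 0.2294 / 0.496381 = 0.46215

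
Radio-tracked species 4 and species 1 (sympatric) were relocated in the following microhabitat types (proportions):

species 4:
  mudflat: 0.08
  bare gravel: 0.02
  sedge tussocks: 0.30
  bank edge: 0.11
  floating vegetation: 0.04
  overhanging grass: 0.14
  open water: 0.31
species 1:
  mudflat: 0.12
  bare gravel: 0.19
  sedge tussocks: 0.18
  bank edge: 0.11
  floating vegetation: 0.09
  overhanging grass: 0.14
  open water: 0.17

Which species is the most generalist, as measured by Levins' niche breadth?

Σp_4ᵢ² = 0.08² + 0.02² + 0.30² + 0.11² + 0.04² + 0.14² + 0.31² = 0.0064 + 0.0004 + 0.0900 + 0.0121 + 0.0016 + 0.0196 + 0.0961 = 0.2262
B_4 = 1 / 0.2262 = 4.4209
Σp_1ᵢ² = 0.12² + 0.19² + 0.18² + 0.11² + 0.09² + 0.14² + 0.17² = 0.0144 + 0.0361 + 0.0324 + 0.0121 + 0.0081 + 0.0196 + 0.0289 = 0.1516
B_1 = 1 / 0.1516 = 6.5963
Highest B → broadest niche (most generalist): species 1 (B = 6.60).

species 1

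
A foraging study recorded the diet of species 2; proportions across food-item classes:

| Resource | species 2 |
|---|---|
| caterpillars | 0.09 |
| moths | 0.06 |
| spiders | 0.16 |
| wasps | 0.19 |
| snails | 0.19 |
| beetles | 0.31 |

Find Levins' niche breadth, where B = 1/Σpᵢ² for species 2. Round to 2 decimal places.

Σpᵢ² = 0.09² + 0.06² + 0.16² + 0.19² + 0.19² + 0.31² = 0.0081 + 0.0036 + 0.0256 + 0.0361 + 0.0361 + 0.0961 = 0.2056
B = 1 / 0.2056 = 4.8638

4.86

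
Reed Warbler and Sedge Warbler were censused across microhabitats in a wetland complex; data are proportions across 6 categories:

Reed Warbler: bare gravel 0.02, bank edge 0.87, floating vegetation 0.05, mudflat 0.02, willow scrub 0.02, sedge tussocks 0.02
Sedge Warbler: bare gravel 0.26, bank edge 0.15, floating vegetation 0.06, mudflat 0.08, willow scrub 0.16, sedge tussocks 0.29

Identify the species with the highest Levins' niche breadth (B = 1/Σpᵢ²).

Σp_Reedᵢ² = 0.02² + 0.87² + 0.05² + 0.02² + 0.02² + 0.02² = 0.0004 + 0.7569 + 0.0025 + 0.0004 + 0.0004 + 0.0004 = 0.7610
B_Reed = 1 / 0.7610 = 1.3141
Σp_Sedgᵢ² = 0.26² + 0.15² + 0.06² + 0.08² + 0.16² + 0.29² = 0.0676 + 0.0225 + 0.0036 + 0.0064 + 0.0256 + 0.0841 = 0.2098
B_Sedg = 1 / 0.2098 = 4.7664
Highest B → broadest niche (most generalist): Sedge Warbler (B = 4.77).

Sedge Warbler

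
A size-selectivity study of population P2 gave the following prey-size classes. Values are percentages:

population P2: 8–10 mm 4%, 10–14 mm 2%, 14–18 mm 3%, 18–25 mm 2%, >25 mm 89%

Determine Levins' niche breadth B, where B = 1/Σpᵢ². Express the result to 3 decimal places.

1.257

Convert percentages to proportions (divide by 100).
Σpᵢ² = 0.04² + 0.02² + 0.03² + 0.02² + 0.89² = 0.0016 + 0.0004 + 0.0009 + 0.0004 + 0.7921 = 0.7954
B = 1 / 0.7954 = 1.25723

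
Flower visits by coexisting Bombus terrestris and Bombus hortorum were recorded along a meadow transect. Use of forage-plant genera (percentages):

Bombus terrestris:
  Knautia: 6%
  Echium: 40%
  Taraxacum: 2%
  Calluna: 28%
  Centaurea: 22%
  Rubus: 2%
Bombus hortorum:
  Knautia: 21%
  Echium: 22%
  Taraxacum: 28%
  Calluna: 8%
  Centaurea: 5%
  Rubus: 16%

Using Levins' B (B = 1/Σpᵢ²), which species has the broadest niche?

Bombus hortorum

Convert percentages to proportions (divide by 100).
Σp_terrᵢ² = 0.06² + 0.40² + 0.02² + 0.28² + 0.22² + 0.02² = 0.0036 + 0.1600 + 0.0004 + 0.0784 + 0.0484 + 0.0004 = 0.2912
B_terr = 1 / 0.2912 = 3.4341
Σp_hortᵢ² = 0.21² + 0.22² + 0.28² + 0.08² + 0.05² + 0.16² = 0.0441 + 0.0484 + 0.0784 + 0.0064 + 0.0025 + 0.0256 = 0.2054
B_hort = 1 / 0.2054 = 4.8685
Highest B → broadest niche (most generalist): Bombus hortorum (B = 4.87).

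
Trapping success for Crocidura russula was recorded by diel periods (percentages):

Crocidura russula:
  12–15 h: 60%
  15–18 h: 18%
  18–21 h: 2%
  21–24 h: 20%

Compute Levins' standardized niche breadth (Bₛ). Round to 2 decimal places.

Convert percentages to proportions (divide by 100).
Σpᵢ² = 0.60² + 0.18² + 0.02² + 0.20² = 0.3600 + 0.0324 + 0.0004 + 0.0400 = 0.4328
B = 1 / 0.4328 = 2.3105
Bₛ = (B − 1)/(n − 1) = (2.3105 − 1)/(4 − 1) = 1.3105/3 = 0.4368

0.44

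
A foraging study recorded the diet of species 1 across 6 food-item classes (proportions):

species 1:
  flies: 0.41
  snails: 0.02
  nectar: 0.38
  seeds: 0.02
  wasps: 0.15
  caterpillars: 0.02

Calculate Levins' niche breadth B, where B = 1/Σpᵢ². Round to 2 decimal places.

2.97

Σpᵢ² = 0.41² + 0.02² + 0.38² + 0.02² + 0.15² + 0.02² = 0.1681 + 0.0004 + 0.1444 + 0.0004 + 0.0225 + 0.0004 = 0.3362
B = 1 / 0.3362 = 2.9744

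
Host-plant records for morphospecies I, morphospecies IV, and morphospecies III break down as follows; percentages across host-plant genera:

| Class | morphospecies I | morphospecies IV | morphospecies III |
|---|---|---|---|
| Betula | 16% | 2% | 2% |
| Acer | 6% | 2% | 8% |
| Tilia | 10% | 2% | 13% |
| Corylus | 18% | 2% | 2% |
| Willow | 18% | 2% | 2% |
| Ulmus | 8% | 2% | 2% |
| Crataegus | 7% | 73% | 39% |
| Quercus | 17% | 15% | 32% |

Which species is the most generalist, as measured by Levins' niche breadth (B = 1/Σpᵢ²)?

Convert percentages to proportions (divide by 100).
Σp_Iᵢ² = 0.16² + 0.06² + 0.10² + 0.18² + 0.18² + 0.08² + 0.07² + 0.17² = 0.0256 + 0.0036 + 0.0100 + 0.0324 + 0.0324 + 0.0064 + 0.0049 + 0.0289 = 0.1442
B_I = 1 / 0.1442 = 6.9348
Σp_IVᵢ² = 0.02² + 0.02² + 0.02² + 0.02² + 0.02² + 0.02² + 0.73² + 0.15² = 0.0004 + 0.0004 + 0.0004 + 0.0004 + 0.0004 + 0.0004 + 0.5329 + 0.0225 = 0.5578
B_IV = 1 / 0.5578 = 1.7928
Σp_IIIᵢ² = 0.02² + 0.08² + 0.13² + 0.02² + 0.02² + 0.02² + 0.39² + 0.32² = 0.0004 + 0.0064 + 0.0169 + 0.0004 + 0.0004 + 0.0004 + 0.1521 + 0.1024 = 0.2794
B_III = 1 / 0.2794 = 3.5791
Highest B → broadest niche (most generalist): morphospecies I (B = 6.93).

morphospecies I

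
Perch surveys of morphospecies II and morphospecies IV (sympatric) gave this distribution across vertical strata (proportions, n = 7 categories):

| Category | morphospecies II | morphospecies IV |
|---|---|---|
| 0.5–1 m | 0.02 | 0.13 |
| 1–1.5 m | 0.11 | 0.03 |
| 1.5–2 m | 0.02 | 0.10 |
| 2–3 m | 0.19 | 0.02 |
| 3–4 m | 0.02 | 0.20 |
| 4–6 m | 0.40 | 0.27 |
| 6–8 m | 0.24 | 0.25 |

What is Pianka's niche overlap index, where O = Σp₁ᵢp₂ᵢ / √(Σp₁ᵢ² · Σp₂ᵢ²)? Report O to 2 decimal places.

Σ p₁ᵢp₂ᵢ = 0.0026 + 0.0033 + 0.0020 + 0.0038 + 0.0040 + 0.1080 + 0.0600 = 0.1837
Σp_1ᵢ² = 0.02² + 0.11² + 0.02² + 0.19² + 0.02² + 0.40² + 0.24² = 0.0004 + 0.0121 + 0.0004 + 0.0361 + 0.0004 + 0.1600 + 0.0576 = 0.2670
Σp_2ᵢ² = 0.13² + 0.03² + 0.10² + 0.02² + 0.20² + 0.27² + 0.25² = 0.0169 + 0.0009 + 0.0100 + 0.0004 + 0.0400 + 0.0729 + 0.0625 = 0.2036
O = 0.1837 / √(0.2670 × 0.2036) = 0.1837 / 0.23315 = 0.7879

0.79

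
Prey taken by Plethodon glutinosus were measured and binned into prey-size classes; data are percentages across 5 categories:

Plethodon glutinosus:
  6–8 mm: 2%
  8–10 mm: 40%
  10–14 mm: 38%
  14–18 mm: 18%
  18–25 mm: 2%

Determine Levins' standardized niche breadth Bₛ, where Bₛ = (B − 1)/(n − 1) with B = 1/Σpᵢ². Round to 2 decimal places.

Convert percentages to proportions (divide by 100).
Σpᵢ² = 0.02² + 0.40² + 0.38² + 0.18² + 0.02² = 0.0004 + 0.1600 + 0.1444 + 0.0324 + 0.0004 = 0.3376
B = 1 / 0.3376 = 2.9621
Bₛ = (B − 1)/(n − 1) = (2.9621 − 1)/(5 − 1) = 1.9621/4 = 0.4905

0.49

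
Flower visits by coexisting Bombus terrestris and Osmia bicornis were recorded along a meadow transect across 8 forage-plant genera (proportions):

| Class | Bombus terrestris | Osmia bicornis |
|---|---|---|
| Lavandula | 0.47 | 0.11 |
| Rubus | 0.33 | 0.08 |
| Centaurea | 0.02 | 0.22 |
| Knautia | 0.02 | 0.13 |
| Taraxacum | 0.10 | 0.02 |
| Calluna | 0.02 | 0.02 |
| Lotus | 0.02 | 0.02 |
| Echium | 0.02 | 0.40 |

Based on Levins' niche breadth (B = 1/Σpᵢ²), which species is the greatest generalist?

Σp_terrᵢ² = 0.47² + 0.33² + 0.02² + 0.02² + 0.10² + 0.02² + 0.02² + 0.02² = 0.2209 + 0.1089 + 0.0004 + 0.0004 + 0.0100 + 0.0004 + 0.0004 + 0.0004 = 0.3418
B_terr = 1 / 0.3418 = 2.9257
Σp_bicoᵢ² = 0.11² + 0.08² + 0.22² + 0.13² + 0.02² + 0.02² + 0.02² + 0.40² = 0.0121 + 0.0064 + 0.0484 + 0.0169 + 0.0004 + 0.0004 + 0.0004 + 0.1600 = 0.2450
B_bico = 1 / 0.2450 = 4.0816
Highest B → broadest niche (most generalist): Osmia bicornis (B = 4.08).

Osmia bicornis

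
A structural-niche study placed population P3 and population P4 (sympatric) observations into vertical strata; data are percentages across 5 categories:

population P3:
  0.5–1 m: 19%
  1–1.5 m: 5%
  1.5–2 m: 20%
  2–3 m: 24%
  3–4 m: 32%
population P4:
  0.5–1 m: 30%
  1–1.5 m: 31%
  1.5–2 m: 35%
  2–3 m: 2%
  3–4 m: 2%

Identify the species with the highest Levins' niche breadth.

Convert percentages to proportions (divide by 100).
Σp_P3ᵢ² = 0.19² + 0.05² + 0.20² + 0.24² + 0.32² = 0.0361 + 0.0025 + 0.0400 + 0.0576 + 0.1024 = 0.2386
B_P3 = 1 / 0.2386 = 4.1911
Σp_P4ᵢ² = 0.30² + 0.31² + 0.35² + 0.02² + 0.02² = 0.0900 + 0.0961 + 0.1225 + 0.0004 + 0.0004 = 0.3094
B_P4 = 1 / 0.3094 = 3.2321
Highest B → broadest niche (most generalist): population P3 (B = 4.19).

population P3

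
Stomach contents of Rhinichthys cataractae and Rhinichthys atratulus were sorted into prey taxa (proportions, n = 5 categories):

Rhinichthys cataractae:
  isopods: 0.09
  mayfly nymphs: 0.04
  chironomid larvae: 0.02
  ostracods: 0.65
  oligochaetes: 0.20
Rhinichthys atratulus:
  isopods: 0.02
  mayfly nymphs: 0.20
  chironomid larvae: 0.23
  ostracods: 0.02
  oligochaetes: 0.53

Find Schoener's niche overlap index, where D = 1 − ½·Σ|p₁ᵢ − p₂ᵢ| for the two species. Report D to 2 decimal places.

Σ|p₁ᵢ − p₂ᵢ| = 0.07 + 0.16 + 0.21 + 0.63 + 0.33 = 1.40
D = 1 − ½ × 1.40 = 1 − 0.700 = 0.3000

0.30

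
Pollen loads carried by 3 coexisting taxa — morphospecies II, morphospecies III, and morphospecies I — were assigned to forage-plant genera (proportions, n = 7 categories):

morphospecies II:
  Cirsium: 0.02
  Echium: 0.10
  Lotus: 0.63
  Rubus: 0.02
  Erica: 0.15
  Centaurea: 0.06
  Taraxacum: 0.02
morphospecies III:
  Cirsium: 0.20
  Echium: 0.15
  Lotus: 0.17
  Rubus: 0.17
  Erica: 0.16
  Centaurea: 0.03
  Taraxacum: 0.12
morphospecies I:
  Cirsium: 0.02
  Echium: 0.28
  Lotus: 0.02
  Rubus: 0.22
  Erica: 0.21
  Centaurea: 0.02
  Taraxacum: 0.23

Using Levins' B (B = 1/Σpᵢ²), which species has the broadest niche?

Σp_IIᵢ² = 0.02² + 0.10² + 0.63² + 0.02² + 0.15² + 0.06² + 0.02² = 0.0004 + 0.0100 + 0.3969 + 0.0004 + 0.0225 + 0.0036 + 0.0004 = 0.4342
B_II = 1 / 0.4342 = 2.3031
Σp_IIIᵢ² = 0.20² + 0.15² + 0.17² + 0.17² + 0.16² + 0.03² + 0.12² = 0.0400 + 0.0225 + 0.0289 + 0.0289 + 0.0256 + 0.0009 + 0.0144 = 0.1612
B_III = 1 / 0.1612 = 6.2035
Σp_Iᵢ² = 0.02² + 0.28² + 0.02² + 0.22² + 0.21² + 0.02² + 0.23² = 0.0004 + 0.0784 + 0.0004 + 0.0484 + 0.0441 + 0.0004 + 0.0529 = 0.2250
B_I = 1 / 0.2250 = 4.4444
Highest B → broadest niche (most generalist): morphospecies III (B = 6.20).

morphospecies III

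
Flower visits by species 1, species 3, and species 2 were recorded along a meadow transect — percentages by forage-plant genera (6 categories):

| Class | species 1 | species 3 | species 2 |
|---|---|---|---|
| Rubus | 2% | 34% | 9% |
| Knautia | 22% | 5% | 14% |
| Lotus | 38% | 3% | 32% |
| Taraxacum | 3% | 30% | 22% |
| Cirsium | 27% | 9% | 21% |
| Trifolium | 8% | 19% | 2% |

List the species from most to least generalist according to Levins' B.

species 2 > species 3 > species 1

Convert percentages to proportions (divide by 100).
Σp_1ᵢ² = 0.02² + 0.22² + 0.38² + 0.03² + 0.27² + 0.08² = 0.0004 + 0.0484 + 0.1444 + 0.0009 + 0.0729 + 0.0064 = 0.2734
B_1 = 1 / 0.2734 = 3.6576
Σp_3ᵢ² = 0.34² + 0.05² + 0.03² + 0.30² + 0.09² + 0.19² = 0.1156 + 0.0025 + 0.0009 + 0.0900 + 0.0081 + 0.0361 = 0.2532
B_3 = 1 / 0.2532 = 3.9494
Σp_2ᵢ² = 0.09² + 0.14² + 0.32² + 0.22² + 0.21² + 0.02² = 0.0081 + 0.0196 + 0.1024 + 0.0484 + 0.0441 + 0.0004 = 0.2230
B_2 = 1 / 0.2230 = 4.4843
Ranking by B (broadest → narrowest): species 2 (4.48) > species 3 (3.95) > species 1 (3.66)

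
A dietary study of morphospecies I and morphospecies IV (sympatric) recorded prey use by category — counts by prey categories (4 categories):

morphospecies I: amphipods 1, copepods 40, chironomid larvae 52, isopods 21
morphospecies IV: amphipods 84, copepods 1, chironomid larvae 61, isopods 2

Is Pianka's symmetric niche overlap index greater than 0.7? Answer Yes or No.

No

Proportions for morphospecies I (n=114): 1/114=0.0088, 40/114=0.3509, 52/114=0.4561, 21/114=0.1842
Proportions for morphospecies IV (n=148): 84/148=0.5676, 1/148=0.0068, 61/148=0.4122, 2/148=0.0135
Σ p₁ᵢp₂ᵢ = 0.004995 + 0.002386 + 0.188004 + 0.002487 = 0.197872
Σp_1ᵢ² = 0.0088² + 0.3509² + 0.4561² + 0.1842² = 0.000077 + 0.123131 + 0.208027 + 0.033930 = 0.365165
Σp_2ᵢ² = 0.5676² + 0.0068² + 0.4122² + 0.0135² = 0.322170 + 0.000046 + 0.169909 + 0.000182 = 0.492307
O = 0.197872 / √(0.365165 × 0.492307) = 0.197872 / 0.4239968 = 0.4667
O = 0.4667 < 0.7 → No.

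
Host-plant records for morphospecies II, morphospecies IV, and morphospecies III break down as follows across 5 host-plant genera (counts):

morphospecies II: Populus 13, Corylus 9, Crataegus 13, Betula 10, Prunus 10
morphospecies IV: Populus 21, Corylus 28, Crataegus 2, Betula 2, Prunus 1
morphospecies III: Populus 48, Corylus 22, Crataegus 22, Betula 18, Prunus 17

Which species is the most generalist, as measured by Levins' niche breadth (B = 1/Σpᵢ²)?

Proportions for morphospecies II (n=55): 13/55=0.2364, 9/55=0.1636, 13/55=0.2364, 10/55=0.1818, 10/55=0.1818
Proportions for morphospecies IV (n=54): 21/54=0.3889, 28/54=0.5185, 2/54=0.0370, 2/54=0.0370, 1/54=0.0185
Proportions for morphospecies III (n=127): 48/127=0.3780, 22/127=0.1732, 22/127=0.1732, 18/127=0.1417, 17/127=0.1339
Σp_IIᵢ² = 0.2364² + 0.1636² + 0.2364² + 0.1818² + 0.1818² = 0.055885 + 0.026765 + 0.055885 + 0.033051 + 0.033051 = 0.204637
B_II = 1 / 0.204637 = 4.8867
Σp_IVᵢ² = 0.3889² + 0.5185² + 0.0370² + 0.0370² + 0.0185² = 0.151243 + 0.268842 + 0.001369 + 0.001369 + 0.000342 = 0.423165
B_IV = 1 / 0.423165 = 2.3631
Σp_IIIᵢ² = 0.3780² + 0.1732² + 0.1732² + 0.1417² + 0.1339² = 0.142884 + 0.029998 + 0.029998 + 0.020079 + 0.017929 = 0.240888
B_III = 1 / 0.240888 = 4.1513
Highest B → broadest niche (most generalist): morphospecies II (B = 4.89).

morphospecies II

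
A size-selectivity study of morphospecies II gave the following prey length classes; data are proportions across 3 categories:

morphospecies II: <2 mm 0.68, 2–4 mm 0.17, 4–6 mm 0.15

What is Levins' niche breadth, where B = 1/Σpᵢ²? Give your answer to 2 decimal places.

Σpᵢ² = 0.68² + 0.17² + 0.15² = 0.4624 + 0.0289 + 0.0225 = 0.5138
B = 1 / 0.5138 = 1.9463

1.95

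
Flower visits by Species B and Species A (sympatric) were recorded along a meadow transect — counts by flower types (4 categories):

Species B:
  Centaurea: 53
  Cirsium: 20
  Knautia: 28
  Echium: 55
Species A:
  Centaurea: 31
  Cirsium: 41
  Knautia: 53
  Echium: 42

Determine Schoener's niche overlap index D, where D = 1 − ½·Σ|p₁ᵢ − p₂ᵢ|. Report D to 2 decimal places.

0.74

Proportions for Species B (n=156): 53/156=0.3397, 20/156=0.1282, 28/156=0.1795, 55/156=0.3526
Proportions for Species A (n=167): 31/167=0.1856, 41/167=0.2455, 53/167=0.3174, 42/167=0.2515
Σ|p₁ᵢ − p₂ᵢ| = 0.1541 + 0.1173 + 0.1379 + 0.1011 = 0.5104
D = 1 − ½ × 0.5104 = 1 − 0.25520 = 0.74480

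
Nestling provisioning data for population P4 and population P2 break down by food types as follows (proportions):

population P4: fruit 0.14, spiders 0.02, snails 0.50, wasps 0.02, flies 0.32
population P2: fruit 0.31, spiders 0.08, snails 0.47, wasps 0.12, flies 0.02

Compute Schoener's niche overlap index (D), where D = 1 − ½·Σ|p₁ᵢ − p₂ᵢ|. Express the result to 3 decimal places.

Σ|p₁ᵢ − p₂ᵢ| = 0.17 + 0.06 + 0.03 + 0.10 + 0.30 = 0.66
D = 1 − ½ × 0.66 = 1 − 0.330 = 0.67000

0.670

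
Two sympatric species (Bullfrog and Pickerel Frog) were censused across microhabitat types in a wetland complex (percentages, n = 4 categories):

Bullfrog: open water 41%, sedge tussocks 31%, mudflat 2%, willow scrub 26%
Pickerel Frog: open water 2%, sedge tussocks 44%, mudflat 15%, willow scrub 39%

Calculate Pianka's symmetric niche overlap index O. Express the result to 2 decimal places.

0.71

Convert percentages to proportions (divide by 100).
Σ p₁ᵢp₂ᵢ = 0.0082 + 0.1364 + 0.0030 + 0.1014 = 0.2490
Σp_1ᵢ² = 0.41² + 0.31² + 0.02² + 0.26² = 0.1681 + 0.0961 + 0.0004 + 0.0676 = 0.3322
Σp_2ᵢ² = 0.02² + 0.44² + 0.15² + 0.39² = 0.0004 + 0.1936 + 0.0225 + 0.1521 = 0.3686
O = 0.2490 / √(0.3322 × 0.3686) = 0.2490 / 0.34993 = 0.7116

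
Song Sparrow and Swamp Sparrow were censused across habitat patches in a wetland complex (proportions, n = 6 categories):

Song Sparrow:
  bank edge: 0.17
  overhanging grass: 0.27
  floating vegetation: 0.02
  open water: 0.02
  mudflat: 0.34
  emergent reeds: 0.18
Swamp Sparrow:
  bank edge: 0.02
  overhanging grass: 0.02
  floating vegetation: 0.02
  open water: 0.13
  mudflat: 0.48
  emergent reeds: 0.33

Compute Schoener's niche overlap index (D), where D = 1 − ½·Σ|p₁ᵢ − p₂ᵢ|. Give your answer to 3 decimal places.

0.600

Σ|p₁ᵢ − p₂ᵢ| = 0.15 + 0.25 + 0.00 + 0.11 + 0.14 + 0.15 = 0.80
D = 1 − ½ × 0.80 = 1 − 0.400 = 0.60000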